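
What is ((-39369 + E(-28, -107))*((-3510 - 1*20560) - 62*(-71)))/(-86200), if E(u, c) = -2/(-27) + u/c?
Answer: -186413420369/20752650 ≈ -8982.6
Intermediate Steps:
E(u, c) = 2/27 + u/c (E(u, c) = -2*(-1/27) + u/c = 2/27 + u/c)
((-39369 + E(-28, -107))*((-3510 - 1*20560) - 62*(-71)))/(-86200) = ((-39369 + (2/27 - 28/(-107)))*((-3510 - 1*20560) - 62*(-71)))/(-86200) = ((-39369 + (2/27 - 28*(-1/107)))*((-3510 - 20560) + 4402))*(-1/86200) = ((-39369 + (2/27 + 28/107))*(-24070 + 4402))*(-1/86200) = ((-39369 + 970/2889)*(-19668))*(-1/86200) = -113736071/2889*(-19668)*(-1/86200) = (745653681476/963)*(-1/86200) = -186413420369/20752650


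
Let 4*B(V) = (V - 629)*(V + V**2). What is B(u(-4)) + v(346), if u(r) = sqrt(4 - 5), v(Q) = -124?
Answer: 33 - 315*I/2 ≈ 33.0 - 157.5*I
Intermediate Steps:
u(r) = I (u(r) = sqrt(-1) = I)
B(V) = (-629 + V)*(V + V**2)/4 (B(V) = ((V - 629)*(V + V**2))/4 = ((-629 + V)*(V + V**2))/4 = (-629 + V)*(V + V**2)/4)
B(u(-4)) + v(346) = I*(-629 + I**2 - 628*I)/4 - 124 = I*(-629 - 1 - 628*I)/4 - 124 = I*(-630 - 628*I)/4 - 124 = -124 + I*(-630 - 628*I)/4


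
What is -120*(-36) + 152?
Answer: 4472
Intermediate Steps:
-120*(-36) + 152 = 4320 + 152 = 4472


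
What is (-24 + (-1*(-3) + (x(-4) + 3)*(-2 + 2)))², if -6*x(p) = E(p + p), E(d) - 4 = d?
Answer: 441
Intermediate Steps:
E(d) = 4 + d
x(p) = -⅔ - p/3 (x(p) = -(4 + (p + p))/6 = -(4 + 2*p)/6 = -⅔ - p/3)
(-24 + (-1*(-3) + (x(-4) + 3)*(-2 + 2)))² = (-24 + (-1*(-3) + ((-⅔ - ⅓*(-4)) + 3)*(-2 + 2)))² = (-24 + (3 + ((-⅔ + 4/3) + 3)*0))² = (-24 + (3 + (⅔ + 3)*0))² = (-24 + (3 + (11/3)*0))² = (-24 + (3 + 0))² = (-24 + 3)² = (-21)² = 441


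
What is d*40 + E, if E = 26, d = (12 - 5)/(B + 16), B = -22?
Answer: -62/3 ≈ -20.667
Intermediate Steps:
d = -7/6 (d = (12 - 5)/(-22 + 16) = 7/(-6) = 7*(-⅙) = -7/6 ≈ -1.1667)
d*40 + E = -7/6*40 + 26 = -140/3 + 26 = -62/3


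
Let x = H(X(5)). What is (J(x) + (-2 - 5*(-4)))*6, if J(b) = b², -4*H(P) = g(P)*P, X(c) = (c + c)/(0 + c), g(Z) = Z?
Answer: 114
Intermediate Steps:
X(c) = 2 (X(c) = (2*c)/c = 2)
H(P) = -P²/4 (H(P) = -P*P/4 = -P²/4)
x = -1 (x = -¼*2² = -¼*4 = -1)
(J(x) + (-2 - 5*(-4)))*6 = ((-1)² + (-2 - 5*(-4)))*6 = (1 + (-2 + 20))*6 = (1 + 18)*6 = 19*6 = 114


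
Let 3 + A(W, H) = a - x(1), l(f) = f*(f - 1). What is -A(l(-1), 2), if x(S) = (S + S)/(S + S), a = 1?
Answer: 3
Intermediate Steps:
x(S) = 1 (x(S) = (2*S)/((2*S)) = (2*S)*(1/(2*S)) = 1)
l(f) = f*(-1 + f)
A(W, H) = -3 (A(W, H) = -3 + (1 - 1*1) = -3 + (1 - 1) = -3 + 0 = -3)
-A(l(-1), 2) = -1*(-3) = 3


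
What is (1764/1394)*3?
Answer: 2646/697 ≈ 3.7963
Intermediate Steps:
(1764/1394)*3 = (1764*(1/1394))*3 = (882/697)*3 = 2646/697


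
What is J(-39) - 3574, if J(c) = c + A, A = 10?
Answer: -3603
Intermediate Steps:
J(c) = 10 + c (J(c) = c + 10 = 10 + c)
J(-39) - 3574 = (10 - 39) - 3574 = -29 - 3574 = -3603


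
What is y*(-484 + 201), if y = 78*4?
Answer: -88296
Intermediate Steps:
y = 312
y*(-484 + 201) = 312*(-484 + 201) = 312*(-283) = -88296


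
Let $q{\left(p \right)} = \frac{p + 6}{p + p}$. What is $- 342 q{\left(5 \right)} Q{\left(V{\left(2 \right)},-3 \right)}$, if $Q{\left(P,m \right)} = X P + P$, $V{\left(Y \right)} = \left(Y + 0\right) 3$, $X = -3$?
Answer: $\frac{22572}{5} \approx 4514.4$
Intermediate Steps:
$V{\left(Y \right)} = 3 Y$ ($V{\left(Y \right)} = Y 3 = 3 Y$)
$Q{\left(P,m \right)} = - 2 P$ ($Q{\left(P,m \right)} = - 3 P + P = - 2 P$)
$q{\left(p \right)} = \frac{6 + p}{2 p}$
$- 342 q{\left(5 \right)} Q{\left(V{\left(2 \right)},-3 \right)} = - 342 \frac{6 + 5}{2 \cdot 5} \left(- 2 \cdot 3 \cdot 2\right) = - 342 \cdot \frac{1}{2} \cdot \frac{1}{5} \cdot 11 \left(\left(-2\right) 6\right) = - 342 \cdot \frac{11}{10} \left(-12\right) = \left(-342\right) \left(- \frac{66}{5}\right) = \frac{22572}{5}$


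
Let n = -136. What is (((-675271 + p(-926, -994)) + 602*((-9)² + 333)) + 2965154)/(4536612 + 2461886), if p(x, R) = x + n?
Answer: 2538049/6998498 ≈ 0.36266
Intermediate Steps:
p(x, R) = -136 + x (p(x, R) = x - 136 = -136 + x)
(((-675271 + p(-926, -994)) + 602*((-9)² + 333)) + 2965154)/(4536612 + 2461886) = (((-675271 + (-136 - 926)) + 602*((-9)² + 333)) + 2965154)/(4536612 + 2461886) = (((-675271 - 1062) + 602*(81 + 333)) + 2965154)/6998498 = ((-676333 + 602*414) + 2965154)*(1/6998498) = ((-676333 + 249228) + 2965154)*(1/6998498) = (-427105 + 2965154)*(1/6998498) = 2538049*(1/6998498) = 2538049/6998498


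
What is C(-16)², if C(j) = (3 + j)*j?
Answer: 43264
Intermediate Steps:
C(j) = j*(3 + j)
C(-16)² = (-16*(3 - 16))² = (-16*(-13))² = 208² = 43264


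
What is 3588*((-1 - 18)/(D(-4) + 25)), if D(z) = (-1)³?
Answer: -5681/2 ≈ -2840.5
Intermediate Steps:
D(z) = -1
3588*((-1 - 18)/(D(-4) + 25)) = 3588*((-1 - 18)/(-1 + 25)) = 3588*(-19/24) = -5681/2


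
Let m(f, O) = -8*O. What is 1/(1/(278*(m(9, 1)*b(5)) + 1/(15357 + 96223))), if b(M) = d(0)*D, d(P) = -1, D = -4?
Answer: -992615679/111580 ≈ -8896.0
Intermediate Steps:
b(M) = 4 (b(M) = -1*(-4) = 4)
1/(1/(278*(m(9, 1)*b(5)) + 1/(15357 + 96223))) = 1/(1/(278*(-8*1*4) + 1/(15357 + 96223))) = 1/(1/(278*(-8*4) + 1/111580)) = 1/(1/(278*(-32) + 1/111580)) = 1/(1/(-8896 + 1/111580)) = 1/(1/(-992615679/111580)) = 1/(-111580/992615679) = -992615679/111580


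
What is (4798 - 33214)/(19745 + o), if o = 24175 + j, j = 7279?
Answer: -28416/51199 ≈ -0.55501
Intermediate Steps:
o = 31454 (o = 24175 + 7279 = 31454)
(4798 - 33214)/(19745 + o) = (4798 - 33214)/(19745 + 31454) = -28416/51199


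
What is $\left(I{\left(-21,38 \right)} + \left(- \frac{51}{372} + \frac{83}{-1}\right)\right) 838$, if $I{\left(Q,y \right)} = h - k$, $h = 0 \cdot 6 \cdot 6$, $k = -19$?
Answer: $- \frac{3332307}{62} \approx -53747.0$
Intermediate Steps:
$h = 0$ ($h = 0 \cdot 6 = 0$)
$I{\left(Q,y \right)} = 19$ ($I{\left(Q,y \right)} = 0 - -19 = 0 + 19 = 19$)
$\left(I{\left(-21,38 \right)} + \left(- \frac{51}{372} + \frac{83}{-1}\right)\right) 838 = \left(19 + \left(- \frac{51}{372} + \frac{83}{-1}\right)\right) 838 = \left(19 + \left(\left(-51\right) \frac{1}{372} + 83 \left(-1\right)\right)\right) 838 = \left(19 - \frac{10309}{124}\right) 838 = \left(- \frac{7953}{124}\right) 838 = - \frac{3332307}{62}$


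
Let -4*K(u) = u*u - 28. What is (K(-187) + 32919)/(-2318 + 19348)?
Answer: 19347/13624 ≈ 1.4201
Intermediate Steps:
K(u) = 7 - u²/4 (K(u) = -(u*u - 28)/4 = -(u² - 28)/4 = -(-28 + u²)/4 = 7 - u²/4)
(K(-187) + 32919)/(-2318 + 19348) = ((7 - ¼*(-187)²) + 32919)/(-2318 + 19348) = ((7 - ¼*34969) + 32919)/17030 = ((7 - 34969/4) + 32919)*(1/17030) = (-34941/4 + 32919)*(1/17030) = (96735/4)*(1/17030) = 19347/13624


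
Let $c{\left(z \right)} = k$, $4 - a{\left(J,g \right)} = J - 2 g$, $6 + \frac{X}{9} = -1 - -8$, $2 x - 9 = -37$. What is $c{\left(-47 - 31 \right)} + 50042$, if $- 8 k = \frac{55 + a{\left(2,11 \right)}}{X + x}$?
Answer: $\frac{2001759}{40} \approx 50044.0$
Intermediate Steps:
$x = -14$ ($x = \frac{9}{2} + \frac{1}{2} \left(-37\right) = \frac{9}{2} - \frac{37}{2} = -14$)
$X = 9$ ($X = -54 + 9 \left(-1 - -8\right) = -54 + 9 \left(-1 + 8\right) = -54 + 9 \cdot 7 = -54 + 63 = 9$)
$a{\left(J,g \right)} = 4 - J + 2 g$ ($a{\left(J,g \right)} = 4 - \left(J - 2 g\right) = 4 - J + 2 g$)
$k = \frac{79}{40}$ ($k = - \frac{\left(55 + \left(4 - 2 + 2 \cdot 11\right)\right) \frac{1}{9 - 14}}{8} = - \frac{\left(55 + \left(4 - 2 + 22\right)\right) \frac{1}{-5}}{8} = - \frac{\left(55 + 24\right) \left(- \frac{1}{5}\right)}{8} = - \frac{79 \left(- \frac{1}{5}\right)}{8} = \left(- \frac{1}{8}\right) \left(- \frac{79}{5}\right) = \frac{79}{40} \approx 1.975$)
$c{\left(z \right)} = \frac{79}{40}$
$c{\left(-47 - 31 \right)} + 50042 = \frac{79}{40} + 50042 = \frac{2001759}{40}$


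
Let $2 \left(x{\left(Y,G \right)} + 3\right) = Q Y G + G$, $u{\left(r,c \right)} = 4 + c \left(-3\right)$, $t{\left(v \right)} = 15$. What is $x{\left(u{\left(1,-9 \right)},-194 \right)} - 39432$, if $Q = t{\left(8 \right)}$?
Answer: $-84637$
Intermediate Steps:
$Q = 15$
$u{\left(r,c \right)} = 4 - 3 c$
$x{\left(Y,G \right)} = -3 + \frac{G}{2} + \frac{15 G Y}{2}$ ($x{\left(Y,G \right)} = -3 + \frac{15 Y G + G}{2} = -3 + \frac{15 G Y + G}{2} = -3 + \frac{G + 15 G Y}{2} = -3 + \left(\frac{G}{2} + \frac{15 G Y}{2}\right) = -3 + \frac{G}{2} + \frac{15 G Y}{2}$)
$x{\left(u{\left(1,-9 \right)},-194 \right)} - 39432 = \left(-3 + \frac{1}{2} \left(-194\right) + \frac{15}{2} \left(-194\right) \left(4 - -27\right)\right) - 39432 = \left(-3 - 97 + \frac{15}{2} \left(-194\right) \left(4 + 27\right)\right) - 39432 = \left(-3 - 97 + \frac{15}{2} \left(-194\right) 31\right) - 39432 = \left(-3 - 97 - 45105\right) - 39432 = -45205 - 39432 = -84637$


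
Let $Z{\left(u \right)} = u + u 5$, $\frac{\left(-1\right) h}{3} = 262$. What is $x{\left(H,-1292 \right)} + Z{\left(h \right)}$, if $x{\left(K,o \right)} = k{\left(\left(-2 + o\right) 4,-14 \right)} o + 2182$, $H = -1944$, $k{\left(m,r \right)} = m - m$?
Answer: $-2534$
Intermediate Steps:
$h = -786$ ($h = \left(-3\right) 262 = -786$)
$k{\left(m,r \right)} = 0$
$Z{\left(u \right)} = 6 u$ ($Z{\left(u \right)} = u + 5 u = 6 u$)
$x{\left(K,o \right)} = 2182$ ($x{\left(K,o \right)} = 0 o + 2182 = 0 + 2182 = 2182$)
$x{\left(H,-1292 \right)} + Z{\left(h \right)} = 2182 + 6 \left(-786\right) = 2182 - 4716 = -2534$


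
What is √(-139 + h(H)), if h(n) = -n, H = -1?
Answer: I*√138 ≈ 11.747*I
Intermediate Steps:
√(-139 + h(H)) = √(-139 - 1*(-1)) = √(-139 + 1) = √(-138) = I*√138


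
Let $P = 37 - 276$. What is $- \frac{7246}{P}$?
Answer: $\frac{7246}{239} \approx 30.318$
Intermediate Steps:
$P = -239$ ($P = 37 - 276 = -239$)
$- \frac{7246}{P} = - \frac{7246}{-239} = \left(-7246\right) \left(- \frac{1}{239}\right) = \frac{7246}{239}$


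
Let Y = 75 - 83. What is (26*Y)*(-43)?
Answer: 8944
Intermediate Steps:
Y = -8
(26*Y)*(-43) = (26*(-8))*(-43) = -208*(-43) = 8944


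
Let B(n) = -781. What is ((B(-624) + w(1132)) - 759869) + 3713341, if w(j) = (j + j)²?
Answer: 8078387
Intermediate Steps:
w(j) = 4*j² (w(j) = (2*j)² = 4*j²)
((B(-624) + w(1132)) - 759869) + 3713341 = ((-781 + 4*1132²) - 759869) + 3713341 = ((-781 + 4*1281424) - 759869) + 3713341 = ((-781 + 5125696) - 759869) + 3713341 = (5124915 - 759869) + 3713341 = 4365046 + 3713341 = 8078387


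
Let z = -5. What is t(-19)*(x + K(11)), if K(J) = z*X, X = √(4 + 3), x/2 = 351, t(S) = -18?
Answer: -12636 + 90*√7 ≈ -12398.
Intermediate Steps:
x = 702 (x = 2*351 = 702)
X = √7 ≈ 2.6458
K(J) = -5*√7
t(-19)*(x + K(11)) = -18*(702 - 5*√7) = -12636 + 90*√7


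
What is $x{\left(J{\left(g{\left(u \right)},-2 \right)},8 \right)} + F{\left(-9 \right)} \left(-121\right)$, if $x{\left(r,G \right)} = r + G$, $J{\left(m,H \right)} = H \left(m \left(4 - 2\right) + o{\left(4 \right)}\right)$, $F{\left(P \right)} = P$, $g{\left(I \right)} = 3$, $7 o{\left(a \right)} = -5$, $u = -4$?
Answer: $\frac{7605}{7} \approx 1086.4$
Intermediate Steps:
$o{\left(a \right)} = - \frac{5}{7}$ ($o{\left(a \right)} = \frac{1}{7} \left(-5\right) = - \frac{5}{7}$)
$J{\left(m,H \right)} = H \left(- \frac{5}{7} + 2 m\right)$ ($J{\left(m,H \right)} = H \left(m \left(4 - 2\right) - \frac{5}{7}\right) = H \left(m 2 - \frac{5}{7}\right) = H \left(2 m - \frac{5}{7}\right) = H \left(- \frac{5}{7} + 2 m\right)$)
$x{\left(r,G \right)} = G + r$
$x{\left(J{\left(g{\left(u \right)},-2 \right)},8 \right)} + F{\left(-9 \right)} \left(-121\right) = \left(8 + \frac{1}{7} \left(-2\right) \left(-5 + 14 \cdot 3\right)\right) - -1089 = \left(8 + \frac{1}{7} \left(-2\right) \left(-5 + 42\right)\right) + 1089 = \left(8 + \frac{1}{7} \left(-2\right) 37\right) + 1089 = \left(8 - \frac{74}{7}\right) + 1089 = - \frac{18}{7} + 1089 = \frac{7605}{7}$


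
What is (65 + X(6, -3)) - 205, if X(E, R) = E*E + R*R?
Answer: -95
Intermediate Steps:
X(E, R) = E² + R²
(65 + X(6, -3)) - 205 = (65 + (6² + (-3)²)) - 205 = (65 + (36 + 9)) - 205 = (65 + 45) - 205 = 110 - 205 = -95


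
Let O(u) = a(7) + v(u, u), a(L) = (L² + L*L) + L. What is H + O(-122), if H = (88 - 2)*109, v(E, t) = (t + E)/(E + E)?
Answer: 9480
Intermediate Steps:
a(L) = L + 2*L² (a(L) = (L² + L²) + L = 2*L² + L = L + 2*L²)
v(E, t) = (E + t)/(2*E) (v(E, t) = (E + t)/((2*E)) = (E + t)*(1/(2*E)) = (E + t)/(2*E))
O(u) = 106 (O(u) = 7*(1 + 2*7) + (u + u)/(2*u) = 7*(1 + 14) + (2*u)/(2*u) = 7*15 + 1 = 105 + 1 = 106)
H = 9374 (H = 86*109 = 9374)
H + O(-122) = 9374 + 106 = 9480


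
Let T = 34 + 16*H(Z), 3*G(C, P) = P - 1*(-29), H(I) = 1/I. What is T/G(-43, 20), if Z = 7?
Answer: 762/343 ≈ 2.2216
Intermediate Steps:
G(C, P) = 29/3 + P/3 (G(C, P) = (P - 1*(-29))/3 = (P + 29)/3 = (29 + P)/3 = 29/3 + P/3)
T = 254/7 (T = 34 + 16/7 = 254/7 ≈ 36.286)
T/G(-43, 20) = 254/(7*(29/3 + (⅓)*20)) = 254/(7*(29/3 + 20/3)) = 254/(7*(49/3)) = (254/7)*(3/49) = 762/343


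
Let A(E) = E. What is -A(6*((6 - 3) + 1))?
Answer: -24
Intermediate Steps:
-A(6*((6 - 3) + 1)) = -6*((6 - 3) + 1) = -6*(3 + 1) = -6*4 = -1*24 = -24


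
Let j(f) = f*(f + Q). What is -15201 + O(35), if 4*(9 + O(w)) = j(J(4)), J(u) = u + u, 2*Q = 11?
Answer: -15183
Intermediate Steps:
Q = 11/2 (Q = (1/2)*11 = 11/2 ≈ 5.5000)
J(u) = 2*u
j(f) = f*(11/2 + f) (j(f) = f*(f + 11/2) = f*(11/2 + f))
O(w) = 18 (O(w) = -9 + ((2*4)*(11 + 2*(2*4))/2)/4 = -9 + ((1/2)*8*(11 + 2*8))/4 = -9 + ((1/2)*8*(11 + 16))/4 = -9 + ((1/2)*8*27)/4 = -9 + (1/4)*108 = -9 + 27 = 18)
-15201 + O(35) = -15201 + 18 = -15183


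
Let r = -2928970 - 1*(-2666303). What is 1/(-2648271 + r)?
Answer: -1/2910938 ≈ -3.4353e-7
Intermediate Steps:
r = -262667 (r = -2928970 + 2666303 = -262667)
1/(-2648271 + r) = 1/(-2648271 - 262667) = 1/(-2910938) = -1/2910938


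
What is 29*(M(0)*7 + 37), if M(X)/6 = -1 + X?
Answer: -145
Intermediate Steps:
M(X) = -6 + 6*X (M(X) = 6*(-1 + X) = -6 + 6*X)
29*(M(0)*7 + 37) = 29*((-6 + 6*0)*7 + 37) = 29*((-6 + 0)*7 + 37) = 29*(-6*7 + 37) = 29*(-42 + 37) = 29*(-5) = -145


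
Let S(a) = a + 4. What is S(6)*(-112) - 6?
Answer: -1126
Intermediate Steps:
S(a) = 4 + a
S(6)*(-112) - 6 = (4 + 6)*(-112) - 6 = 10*(-112) - 6 = -1120 - 6 = -1126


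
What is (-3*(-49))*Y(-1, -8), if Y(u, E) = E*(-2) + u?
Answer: 2205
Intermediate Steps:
Y(u, E) = u - 2*E (Y(u, E) = -2*E + u = u - 2*E)
(-3*(-49))*Y(-1, -8) = (-3*(-49))*(-1 - 2*(-8)) = 147*(-1 + 16) = 147*15 = 2205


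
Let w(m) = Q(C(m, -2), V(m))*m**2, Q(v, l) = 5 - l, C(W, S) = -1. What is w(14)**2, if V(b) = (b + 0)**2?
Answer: 1401454096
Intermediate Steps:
V(b) = b**2
w(m) = m**2*(5 - m**2) (w(m) = (5 - m**2)*m**2 = m**2*(5 - m**2))
w(14)**2 = (14**2*(5 - 1*14**2))**2 = (196*(5 - 1*196))**2 = (196*(5 - 196))**2 = (196*(-191))**2 = (-37436)**2 = 1401454096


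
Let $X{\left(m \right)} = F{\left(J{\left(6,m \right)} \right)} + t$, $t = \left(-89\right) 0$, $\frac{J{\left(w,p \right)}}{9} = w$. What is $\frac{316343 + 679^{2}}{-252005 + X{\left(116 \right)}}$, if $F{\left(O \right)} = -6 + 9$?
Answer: $- \frac{388692}{126001} \approx -3.0848$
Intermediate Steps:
$J{\left(w,p \right)} = 9 w$
$t = 0$
$F{\left(O \right)} = 3$
$X{\left(m \right)} = 3$ ($X{\left(m \right)} = 3 + 0 = 3$)
$\frac{316343 + 679^{2}}{-252005 + X{\left(116 \right)}} = \frac{316343 + 679^{2}}{-252005 + 3} = \frac{316343 + 461041}{-252002} = 777384 \left(- \frac{1}{252002}\right) = - \frac{388692}{126001}$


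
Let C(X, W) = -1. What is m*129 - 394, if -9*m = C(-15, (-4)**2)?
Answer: -1139/3 ≈ -379.67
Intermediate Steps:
m = 1/9 (m = -1/9*(-1) = 1/9 ≈ 0.11111)
m*129 - 394 = (1/9)*129 - 394 = 43/3 - 394 = -1139/3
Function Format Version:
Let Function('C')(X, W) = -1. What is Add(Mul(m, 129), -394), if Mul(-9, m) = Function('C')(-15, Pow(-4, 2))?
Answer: Rational(-1139, 3) ≈ -379.67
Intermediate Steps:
m = Rational(1, 9) (m = Mul(Rational(-1, 9), -1) = Rational(1, 9) ≈ 0.11111)
Add(Mul(m, 129), -394) = Add(Mul(Rational(1, 9), 129), -394) = Add(Rational(43, 3), -394) = Rational(-1139, 3)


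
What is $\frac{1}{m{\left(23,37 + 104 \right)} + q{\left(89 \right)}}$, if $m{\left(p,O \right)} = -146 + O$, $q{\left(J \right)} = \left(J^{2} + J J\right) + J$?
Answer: $\frac{1}{15926} \approx 6.279 \cdot 10^{-5}$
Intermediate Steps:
$q{\left(J \right)} = J + 2 J^{2}$ ($q{\left(J \right)} = \left(J^{2} + J^{2}\right) + J = 2 J^{2} + J = J + 2 J^{2}$)
$\frac{1}{m{\left(23,37 + 104 \right)} + q{\left(89 \right)}} = \frac{1}{\left(-146 + \left(37 + 104\right)\right) + 89 \left(1 + 2 \cdot 89\right)} = \frac{1}{\left(-146 + 141\right) + 89 \left(1 + 178\right)} = \frac{1}{-5 + 89 \cdot 179} = \frac{1}{-5 + 15931} = \frac{1}{15926}$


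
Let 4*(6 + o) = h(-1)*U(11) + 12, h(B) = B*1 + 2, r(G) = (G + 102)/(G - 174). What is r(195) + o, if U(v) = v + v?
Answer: 233/14 ≈ 16.643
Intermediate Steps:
r(G) = (102 + G)/(-174 + G)
h(B) = 2 + B (h(B) = B + 2 = 2 + B)
U(v) = 2*v
o = 5/2 (o = -6 + ((2 - 1)*(2*11) + 12)/4 = -6 + (1*22 + 12)/4 = -6 + (22 + 12)/4 = -6 + (¼)*34 = -6 + 17/2 = 5/2 ≈ 2.5000)
r(195) + o = (102 + 195)/(-174 + 195) + 5/2 = 297/21 + 5/2 = (1/21)*297 + 5/2 = 99/7 + 5/2 = 233/14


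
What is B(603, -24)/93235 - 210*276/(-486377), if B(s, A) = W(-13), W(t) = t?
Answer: 5397577699/45347359595 ≈ 0.11903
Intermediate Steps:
B(s, A) = -13
B(603, -24)/93235 - 210*276/(-486377) = -13/93235 - 210*276/(-486377) = -13*1/93235 - 57960*(-1/486377) = -13/93235 + 57960/486377 = 5397577699/45347359595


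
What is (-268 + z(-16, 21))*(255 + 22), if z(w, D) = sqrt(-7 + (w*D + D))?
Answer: -74236 + 277*I*sqrt(322) ≈ -74236.0 + 4970.6*I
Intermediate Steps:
z(w, D) = sqrt(-7 + D + D*w) (z(w, D) = sqrt(-7 + (D*w + D)) = sqrt(-7 + (D + D*w)) = sqrt(-7 + D + D*w))
(-268 + z(-16, 21))*(255 + 22) = (-268 + sqrt(-7 + 21 + 21*(-16)))*(255 + 22) = (-268 + sqrt(-7 + 21 - 336))*277 = (-268 + sqrt(-322))*277 = (-268 + I*sqrt(322))*277 = -74236 + 277*I*sqrt(322)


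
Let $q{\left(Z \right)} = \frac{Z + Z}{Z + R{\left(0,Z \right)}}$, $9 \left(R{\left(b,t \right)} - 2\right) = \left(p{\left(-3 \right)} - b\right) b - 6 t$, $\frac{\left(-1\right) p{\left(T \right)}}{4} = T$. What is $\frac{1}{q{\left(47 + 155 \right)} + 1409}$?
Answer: $\frac{52}{73571} \approx 0.0007068$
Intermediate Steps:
$p{\left(T \right)} = - 4 T$
$R{\left(b,t \right)} = 2 - \frac{2 t}{3} + \frac{b \left(12 - b\right)}{9}$ ($R{\left(b,t \right)} = 2 + \frac{\left(\left(-4\right) \left(-3\right) - b\right) b - 6 t}{9} = 2 + \frac{\left(12 - b\right) b - 6 t}{9} = 2 + \frac{b \left(12 - b\right) - 6 t}{9} = 2 + \frac{- 6 t + b \left(12 - b\right)}{9} = 2 + \left(- \frac{2 t}{3} + \frac{b \left(12 - b\right)}{9}\right) = 2 - \frac{2 t}{3} + \frac{b \left(12 - b\right)}{9}$)
$q{\left(Z \right)} = \frac{2 Z}{2 + \frac{Z}{3}}$ ($q{\left(Z \right)} = \frac{Z + Z}{Z + \left(2 - \frac{2 Z}{3} - \frac{0^{2}}{9} + \frac{4}{3} \cdot 0\right)} = \frac{2 Z}{Z + \left(2 - \frac{2 Z}{3} - 0 + 0\right)} = \frac{2 Z}{Z + \left(2 - \frac{2 Z}{3} + 0 + 0\right)} = \frac{2 Z}{Z - \left(-2 + \frac{2 Z}{3}\right)} = \frac{2 Z}{2 + \frac{Z}{3}}$)
$\frac{1}{q{\left(47 + 155 \right)} + 1409} = \frac{1}{\frac{6 \left(47 + 155\right)}{6 + \left(47 + 155\right)} + 1409} = \frac{1}{6 \cdot 202 \frac{1}{6 + 202} + 1409} = \frac{1}{6 \cdot 202 \cdot \frac{1}{208} + 1409} = \frac{1}{\frac{303}{52} + 1409} = \frac{1}{\frac{73571}{52}} = \frac{52}{73571}$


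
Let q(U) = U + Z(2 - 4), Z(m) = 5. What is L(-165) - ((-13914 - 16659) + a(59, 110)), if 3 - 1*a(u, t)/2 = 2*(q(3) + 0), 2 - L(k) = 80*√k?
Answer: 30601 - 80*I*√165 ≈ 30601.0 - 1027.6*I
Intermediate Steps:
q(U) = 5 + U (q(U) = U + 5 = 5 + U)
L(k) = 2 - 80*√k
a(u, t) = -26 (a(u, t) = 6 - 4*((5 + 3) + 0) = 6 - 4*(8 + 0) = 6 - 4*8 = 6 - 2*16 = 6 - 32 = -26)
L(-165) - ((-13914 - 16659) + a(59, 110)) = (2 - 80*I*√165) - ((-13914 - 16659) - 26) = (2 - 80*I*√165) - (-30573 - 26) = (2 - 80*I*√165) - 1*(-30599) = (2 - 80*I*√165) + 30599 = 30601 - 80*I*√165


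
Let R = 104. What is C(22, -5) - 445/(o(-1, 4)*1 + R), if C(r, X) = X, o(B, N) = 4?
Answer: -985/108 ≈ -9.1204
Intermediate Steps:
C(22, -5) - 445/(o(-1, 4)*1 + R) = -5 - 445/(4*1 + 104) = -5 - 445/(4 + 104) = -5 - 445/108 = -985/108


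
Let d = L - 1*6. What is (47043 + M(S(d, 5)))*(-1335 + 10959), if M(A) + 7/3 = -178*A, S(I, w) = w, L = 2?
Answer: 444154016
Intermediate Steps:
d = -4 (d = 2 - 1*6 = 2 - 6 = -4)
M(A) = -7/3 - 178*A
(47043 + M(S(d, 5)))*(-1335 + 10959) = (47043 + (-7/3 - 178*5))*(-1335 + 10959) = (47043 + (-7/3 - 890))*9624 = (47043 - 2677/3)*9624 = (138452/3)*9624 = 444154016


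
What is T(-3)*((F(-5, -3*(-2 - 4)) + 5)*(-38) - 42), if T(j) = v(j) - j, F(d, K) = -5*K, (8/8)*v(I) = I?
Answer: 0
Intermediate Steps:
v(I) = I
T(j) = 0 (T(j) = j - j = 0)
T(-3)*((F(-5, -3*(-2 - 4)) + 5)*(-38) - 42) = 0*((-(-15)*(-2 - 4) + 5)*(-38) - 42) = 0*((-(-15)*(-6) + 5)*(-38) - 42) = 0*((-5*18 + 5)*(-38) - 42) = 0*((-90 + 5)*(-38) - 42) = 0*(-85*(-38) - 42) = 0*(3230 - 42) = 0*3188 = 0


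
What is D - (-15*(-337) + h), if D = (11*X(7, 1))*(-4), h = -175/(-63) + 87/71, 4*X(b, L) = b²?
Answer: -3577124/639 ≈ -5598.0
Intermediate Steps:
X(b, L) = b²/4
h = 2558/639 (h = -175*(-1/63) + 87*(1/71) = 25/9 + 87/71 = 2558/639 ≈ 4.0031)
D = -539 (D = (11*((¼)*7²))*(-4) = (11*((¼)*49))*(-4) = (11*(49/4))*(-4) = (539/4)*(-4) = -539)
D - (-15*(-337) + h) = -539 - (-15*(-337) + 2558/639) = -539 - (5055 + 2558/639) = -539 - 1*3232703/639 = -539 - 3232703/639 = -3577124/639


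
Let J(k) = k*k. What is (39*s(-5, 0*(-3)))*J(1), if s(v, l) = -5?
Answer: -195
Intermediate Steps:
J(k) = k**2
(39*s(-5, 0*(-3)))*J(1) = (39*(-5))*1**2 = -195*1 = -195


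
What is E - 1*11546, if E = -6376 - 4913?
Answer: -22835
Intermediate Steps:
E = -11289
E - 1*11546 = -11289 - 1*11546 = -11289 - 11546 = -22835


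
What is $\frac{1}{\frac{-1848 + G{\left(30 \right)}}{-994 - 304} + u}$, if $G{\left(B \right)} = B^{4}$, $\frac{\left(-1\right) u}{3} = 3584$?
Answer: $- \frac{649}{7382124} \approx -8.7915 \cdot 10^{-5}$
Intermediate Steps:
$u = -10752$ ($u = \left(-3\right) 3584 = -10752$)
$\frac{1}{\frac{-1848 + G{\left(30 \right)}}{-994 - 304} + u} = \frac{1}{\frac{-1848 + 30^{4}}{-994 - 304} - 10752} = \frac{1}{\frac{-1848 + 810000}{-1298} - 10752} = \frac{1}{808152 \left(- \frac{1}{1298}\right) - 10752} = \frac{1}{- \frac{404076}{649} - 10752} = \frac{1}{- \frac{7382124}{649}} = - \frac{649}{7382124}$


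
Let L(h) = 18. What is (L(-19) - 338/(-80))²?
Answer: 790321/1600 ≈ 493.95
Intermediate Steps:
(L(-19) - 338/(-80))² = (18 - 338/(-80))² = (18 - 338*(-1/80))² = (18 + 169/40)² = (889/40)² = 790321/1600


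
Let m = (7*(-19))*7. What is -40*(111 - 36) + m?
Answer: -3931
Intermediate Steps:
m = -931 (m = -133*7 = -931)
-40*(111 - 36) + m = -40*(111 - 36) - 931 = -40*75 - 931 = -3000 - 931 = -3931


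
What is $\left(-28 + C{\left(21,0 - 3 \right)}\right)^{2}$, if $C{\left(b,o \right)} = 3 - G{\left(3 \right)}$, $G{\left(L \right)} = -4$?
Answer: $441$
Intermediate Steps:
$C{\left(b,o \right)} = 7$ ($C{\left(b,o \right)} = 3 - -4 = 3 + 4 = 7$)
$\left(-28 + C{\left(21,0 - 3 \right)}\right)^{2} = \left(-28 + 7\right)^{2} = \left(-21\right)^{2} = 441$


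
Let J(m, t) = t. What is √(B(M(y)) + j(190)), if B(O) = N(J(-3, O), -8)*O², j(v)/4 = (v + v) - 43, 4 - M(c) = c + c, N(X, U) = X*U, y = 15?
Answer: 2*√35489 ≈ 376.77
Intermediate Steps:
N(X, U) = U*X
M(c) = 4 - 2*c (M(c) = 4 - (c + c) = 4 - 2*c)
j(v) = -172 + 8*v (j(v) = 4*((v + v) - 43) = 4*(2*v - 43) = 4*(-43 + 2*v) = -172 + 8*v)
B(O) = -8*O³ (B(O) = (-8*O)*O² = -8*O³)
√(B(M(y)) + j(190)) = √(-8*(4 - 2*15)³ + (-172 + 8*190)) = √(-8*(4 - 30)³ + (-172 + 1520)) = √(-8*(-26)³ + 1348) = √(-8*(-17576) + 1348) = √(140608 + 1348) = √141956 = 2*√35489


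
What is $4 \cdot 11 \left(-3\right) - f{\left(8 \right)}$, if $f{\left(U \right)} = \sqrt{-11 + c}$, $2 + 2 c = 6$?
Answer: $-132 - 3 i \approx -132.0 - 3.0 i$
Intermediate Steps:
$c = 2$ ($c = -1 + \frac{1}{2} \cdot 6 = -1 + 3 = 2$)
$f{\left(U \right)} = 3 i$ ($f{\left(U \right)} = \sqrt{-11 + 2} = \sqrt{-9} = 3 i$)
$4 \cdot 11 \left(-3\right) - f{\left(8 \right)} = 4 \cdot 11 \left(-3\right) - 3 i = 44 \left(-3\right) - 3 i = -132 - 3 i$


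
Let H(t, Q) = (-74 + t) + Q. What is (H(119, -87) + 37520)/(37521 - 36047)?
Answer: 18739/737 ≈ 25.426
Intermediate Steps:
H(t, Q) = -74 + Q + t
(H(119, -87) + 37520)/(37521 - 36047) = ((-74 - 87 + 119) + 37520)/(37521 - 36047) = (-42 + 37520)/1474 = 37478*(1/1474) = 18739/737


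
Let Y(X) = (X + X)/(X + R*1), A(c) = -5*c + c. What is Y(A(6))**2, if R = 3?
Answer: 256/49 ≈ 5.2245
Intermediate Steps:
A(c) = -4*c
Y(X) = 2*X/(3 + X) (Y(X) = (X + X)/(X + 3*1) = (2*X)/(X + 3) = (2*X)/(3 + X) = 2*X/(3 + X))
Y(A(6))**2 = (2*(-4*6)/(3 - 4*6))**2 = (2*(-24)/(3 - 24))**2 = (2*(-24)/(-21))**2 = (2*(-24)*(-1/21))**2 = (16/7)**2 = 256/49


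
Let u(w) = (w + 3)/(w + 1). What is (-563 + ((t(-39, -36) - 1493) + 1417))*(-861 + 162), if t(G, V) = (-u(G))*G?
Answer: 7995861/19 ≈ 4.2084e+5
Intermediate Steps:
u(w) = (3 + w)/(1 + w)
t(G, V) = -G*(3 + G)/(1 + G) (t(G, V) = (-(3 + G)/(1 + G))*G = -G*(3 + G)/(1 + G))
(-563 + ((t(-39, -36) - 1493) + 1417))*(-861 + 162) = (-563 + ((-1*(-39)*(3 - 39)/(1 - 39) - 1493) + 1417))*(-861 + 162) = (-563 + ((-1*(-39)*(-36)/(-38) - 1493) + 1417))*(-699) = (-563 + ((-1*(-39)*(-1/38)*(-36) - 1493) + 1417))*(-699) = (-563 + ((702/19 - 1493) + 1417))*(-699) = (-563 + (-27665/19 + 1417))*(-699) = (-563 - 742/19)*(-699) = -11439/19*(-699) = 7995861/19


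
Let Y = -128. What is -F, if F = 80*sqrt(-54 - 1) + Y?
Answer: 128 - 80*I*sqrt(55) ≈ 128.0 - 593.3*I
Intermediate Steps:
F = -128 + 80*I*sqrt(55) (F = 80*sqrt(-54 - 1) - 128 = 80*sqrt(-55) - 128 = 80*(I*sqrt(55)) - 128 = 80*I*sqrt(55) - 128 = -128 + 80*I*sqrt(55) ≈ -128.0 + 593.3*I)
-F = -(-128 + 80*I*sqrt(55)) = 128 - 80*I*sqrt(55)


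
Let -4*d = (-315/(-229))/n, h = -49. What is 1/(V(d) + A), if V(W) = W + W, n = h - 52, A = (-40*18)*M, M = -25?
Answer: 46258/832644315 ≈ 5.5556e-5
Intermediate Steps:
A = 18000 (A = -40*18*(-25) = -720*(-25) = 18000)
n = -101 (n = -49 - 52 = -101)
d = 315/92516 (d = -(-315/(-229))/(4*(-101)) = -(-315*(-1/229))*(-1)/(4*101) = -315*(-1)/(916*101) = -¼*(-315/23129) = 315/92516 ≈ 0.0034048)
V(W) = 2*W
1/(V(d) + A) = 1/(2*(315/92516) + 18000) = 1/(315/46258 + 18000) = 1/(832644315/46258) = 46258/832644315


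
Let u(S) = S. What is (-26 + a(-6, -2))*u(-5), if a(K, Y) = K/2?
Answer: 145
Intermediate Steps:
a(K, Y) = K/2 (a(K, Y) = K*(½) = K/2)
(-26 + a(-6, -2))*u(-5) = (-26 + (½)*(-6))*(-5) = (-26 - 3)*(-5) = -29*(-5) = 145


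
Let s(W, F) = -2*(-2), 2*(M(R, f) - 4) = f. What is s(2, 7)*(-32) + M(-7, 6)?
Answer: -121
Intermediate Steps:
M(R, f) = 4 + f/2
s(W, F) = 4
s(2, 7)*(-32) + M(-7, 6) = 4*(-32) + (4 + (½)*6) = -128 + (4 + 3) = -128 + 7 = -121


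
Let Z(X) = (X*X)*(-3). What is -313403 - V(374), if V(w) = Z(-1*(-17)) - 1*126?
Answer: -312410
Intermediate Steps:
Z(X) = -3*X² (Z(X) = X²*(-3) = -3*X²)
V(w) = -993 (V(w) = -3*(-1*(-17))² - 1*126 = -3*17² - 126 = -3*289 - 126 = -867 - 126 = -993)
-313403 - V(374) = -313403 - 1*(-993) = -313403 + 993 = -312410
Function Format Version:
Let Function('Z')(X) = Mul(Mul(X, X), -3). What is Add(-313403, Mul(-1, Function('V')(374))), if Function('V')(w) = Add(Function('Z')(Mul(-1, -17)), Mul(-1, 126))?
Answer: -312410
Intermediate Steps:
Function('Z')(X) = Mul(-3, Pow(X, 2)) (Function('Z')(X) = Mul(Pow(X, 2), -3) = Mul(-3, Pow(X, 2)))
Function('V')(w) = -993 (Function('V')(w) = Add(Mul(-3, Pow(Mul(-1, -17), 2)), Mul(-1, 126)) = Add(Mul(-3, Pow(17, 2)), -126) = Add(Mul(-3, 289), -126) = Add(-867, -126) = -993)
Add(-313403, Mul(-1, Function('V')(374))) = Add(-313403, Mul(-1, -993)) = Add(-313403, 993) = -312410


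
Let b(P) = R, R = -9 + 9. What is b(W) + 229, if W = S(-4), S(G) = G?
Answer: 229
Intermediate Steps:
W = -4
R = 0
b(P) = 0
b(W) + 229 = 0 + 229 = 229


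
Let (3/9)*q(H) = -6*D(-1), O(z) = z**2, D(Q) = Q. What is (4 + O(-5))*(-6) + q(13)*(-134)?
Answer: -2586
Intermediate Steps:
q(H) = 18 (q(H) = 3*(-6*(-1)) = 3*6 = 18)
(4 + O(-5))*(-6) + q(13)*(-134) = (4 + (-5)**2)*(-6) + 18*(-134) = (4 + 25)*(-6) - 2412 = 29*(-6) - 2412 = -174 - 2412 = -2586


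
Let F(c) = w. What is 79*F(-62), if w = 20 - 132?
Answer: -8848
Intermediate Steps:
w = -112
F(c) = -112
79*F(-62) = 79*(-112) = -8848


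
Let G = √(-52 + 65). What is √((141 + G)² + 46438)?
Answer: √(66332 + 282*√13) ≈ 259.52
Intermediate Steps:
G = √13 ≈ 3.6056
√((141 + G)² + 46438) = √((141 + √13)² + 46438) = √(46438 + (141 + √13)²)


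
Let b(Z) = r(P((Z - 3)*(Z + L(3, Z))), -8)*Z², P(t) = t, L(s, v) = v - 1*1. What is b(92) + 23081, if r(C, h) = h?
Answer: -44631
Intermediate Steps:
L(s, v) = -1 + v (L(s, v) = v - 1 = -1 + v)
b(Z) = -8*Z²
b(92) + 23081 = -8*92² + 23081 = -8*8464 + 23081 = -67712 + 23081 = -44631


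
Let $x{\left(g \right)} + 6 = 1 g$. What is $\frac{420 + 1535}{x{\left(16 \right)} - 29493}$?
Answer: $- \frac{1955}{29483} \approx -0.066309$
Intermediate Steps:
$x{\left(g \right)} = -6 + g$ ($x{\left(g \right)} = -6 + 1 g = -6 + g$)
$\frac{420 + 1535}{x{\left(16 \right)} - 29493} = \frac{420 + 1535}{\left(-6 + 16\right) - 29493} = \frac{1955}{10 - 29493} = \frac{1955}{-29483} = 1955 \left(- \frac{1}{29483}\right) = - \frac{1955}{29483}$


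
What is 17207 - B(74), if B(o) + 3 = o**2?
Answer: 11734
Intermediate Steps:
B(o) = -3 + o**2
17207 - B(74) = 17207 - (-3 + 74**2) = 17207 - (-3 + 5476) = 17207 - 1*5473 = 17207 - 5473 = 11734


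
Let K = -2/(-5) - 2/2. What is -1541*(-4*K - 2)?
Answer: -3082/5 ≈ -616.40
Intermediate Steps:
K = -⅗ (K = -2*(-⅕) - 2*½ = ⅖ - 1 = -⅗ ≈ -0.60000)
-1541*(-4*K - 2) = -1541*(-4*(-⅗) - 2) = -1541*(12/5 - 2) = -1541*⅖ = -3082/5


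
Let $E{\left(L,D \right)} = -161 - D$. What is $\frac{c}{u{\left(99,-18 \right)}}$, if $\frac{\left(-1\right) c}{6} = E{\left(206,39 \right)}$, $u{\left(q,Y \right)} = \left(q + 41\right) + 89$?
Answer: $\frac{1200}{229} \approx 5.2402$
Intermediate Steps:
$u{\left(q,Y \right)} = 130 + q$ ($u{\left(q,Y \right)} = \left(41 + q\right) + 89 = 130 + q$)
$c = 1200$ ($c = - 6 \left(-161 - 39\right) = \left(-6\right) \left(-200\right) = 1200$)
$\frac{c}{u{\left(99,-18 \right)}} = \frac{1200}{130 + 99} = \frac{1200}{229}$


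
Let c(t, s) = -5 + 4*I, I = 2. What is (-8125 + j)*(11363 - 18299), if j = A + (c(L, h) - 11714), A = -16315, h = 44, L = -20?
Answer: 250743336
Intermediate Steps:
c(t, s) = 3 (c(t, s) = -5 + 4*2 = -5 + 8 = 3)
j = -28026 (j = -16315 + (3 - 11714) = -16315 - 11711 = -28026)
(-8125 + j)*(11363 - 18299) = (-8125 - 28026)*(11363 - 18299) = -36151*(-6936) = 250743336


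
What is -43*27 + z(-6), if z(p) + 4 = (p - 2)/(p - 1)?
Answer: -8147/7 ≈ -1163.9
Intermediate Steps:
z(p) = -4 + (-2 + p)/(-1 + p) (z(p) = -4 + (p - 2)/(p - 1) = -4 + (-2 + p)/(-1 + p))
-43*27 + z(-6) = -43*27 + (2 - 3*(-6))/(-1 - 6) = -1161 + (2 + 18)/(-7) = -1161 - 1/7*20 = -1161 - 20/7 = -8147/7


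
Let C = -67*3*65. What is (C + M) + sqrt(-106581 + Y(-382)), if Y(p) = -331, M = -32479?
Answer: -45544 + 4*I*sqrt(6682) ≈ -45544.0 + 326.97*I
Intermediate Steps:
C = -13065 (C = -201*65 = -13065)
(C + M) + sqrt(-106581 + Y(-382)) = (-13065 - 32479) + sqrt(-106581 - 331) = -45544 + sqrt(-106912) = -45544 + 4*I*sqrt(6682)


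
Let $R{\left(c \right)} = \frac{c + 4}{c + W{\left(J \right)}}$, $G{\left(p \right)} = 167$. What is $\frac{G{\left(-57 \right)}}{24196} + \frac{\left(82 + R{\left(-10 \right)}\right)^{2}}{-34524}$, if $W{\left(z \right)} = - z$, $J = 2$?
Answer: $- \frac{17657613}{92815856} \approx -0.19024$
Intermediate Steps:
$R{\left(c \right)} = \frac{4 + c}{-2 + c}$ ($R{\left(c \right)} = \frac{c + 4}{c - 2} = \frac{4 + c}{c - 2} = \frac{4 + c}{-2 + c}$)
$\frac{G{\left(-57 \right)}}{24196} + \frac{\left(82 + R{\left(-10 \right)}\right)^{2}}{-34524} = \frac{167}{24196} + \frac{\left(82 + \frac{4 - 10}{-2 - 10}\right)^{2}}{-34524} = 167 \cdot \frac{1}{24196} + \left(82 + \frac{1}{-12} \left(-6\right)\right)^{2} \left(- \frac{1}{34524}\right) = \frac{167}{24196} + \left(82 - - \frac{1}{2}\right)^{2} \left(- \frac{1}{34524}\right) = \frac{167}{24196} + \left(82 + \frac{1}{2}\right)^{2} \left(- \frac{1}{34524}\right) = \frac{167}{24196} + \left(\frac{165}{2}\right)^{2} \left(- \frac{1}{34524}\right) = \frac{167}{24196} + \frac{27225}{4} \left(- \frac{1}{34524}\right) = \frac{167}{24196} - \frac{3025}{15344} = - \frac{17657613}{92815856}$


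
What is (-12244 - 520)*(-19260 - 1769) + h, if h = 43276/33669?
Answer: 9037236261640/33669 ≈ 2.6841e+8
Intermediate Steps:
h = 43276/33669 (h = 43276*(1/33669) = 43276/33669 ≈ 1.2853)
(-12244 - 520)*(-19260 - 1769) + h = (-12244 - 520)*(-19260 - 1769) + 43276/33669 = -12764*(-21029) + 43276/33669 = 268414156 + 43276/33669 = 9037236261640/33669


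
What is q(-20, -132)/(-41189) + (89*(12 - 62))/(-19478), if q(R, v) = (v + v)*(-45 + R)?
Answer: -75475715/401139671 ≈ -0.18815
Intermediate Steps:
q(R, v) = 2*v*(-45 + R) (q(R, v) = (2*v)*(-45 + R) = 2*v*(-45 + R))
q(-20, -132)/(-41189) + (89*(12 - 62))/(-19478) = (2*(-132)*(-45 - 20))/(-41189) + (89*(12 - 62))/(-19478) = (2*(-132)*(-65))*(-1/41189) + (89*(-50))*(-1/19478) = 17160*(-1/41189) - 4450*(-1/19478) = -17160/41189 + 2225/9739 = -75475715/401139671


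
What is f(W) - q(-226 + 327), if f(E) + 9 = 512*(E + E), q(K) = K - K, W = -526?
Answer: -538633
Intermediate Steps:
q(K) = 0
f(E) = -9 + 1024*E (f(E) = -9 + 512*(E + E) = -9 + 512*(2*E) = -9 + 1024*E)
f(W) - q(-226 + 327) = (-9 + 1024*(-526)) - 1*0 = (-9 - 538624) + 0 = -538633 + 0 = -538633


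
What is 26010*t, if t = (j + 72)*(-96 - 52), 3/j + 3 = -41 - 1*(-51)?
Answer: -1951686360/7 ≈ -2.7881e+8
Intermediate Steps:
j = 3/7 (j = 3/(-3 + (-41 - 1*(-51))) = 3/(-3 + (-41 + 51)) = 3/(-3 + 10) = 3/7 ≈ 0.42857)
t = -75036/7 (t = (3/7 + 72)*(-96 - 52) = (507/7)*(-148) = -75036/7 ≈ -10719.)
26010*t = 26010*(-75036/7) = -1951686360/7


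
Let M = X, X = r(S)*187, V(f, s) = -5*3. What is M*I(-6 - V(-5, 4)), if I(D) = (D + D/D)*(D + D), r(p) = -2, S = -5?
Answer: -67320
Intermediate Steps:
V(f, s) = -15
X = -374 (X = -2*187 = -374)
M = -374
I(D) = 2*D*(1 + D) (I(D) = (D + 1)*(2*D) = (1 + D)*(2*D) = 2*D*(1 + D))
M*I(-6 - V(-5, 4)) = -748*(-6 - 1*(-15))*(1 + (-6 - 1*(-15))) = -748*(-6 + 15)*(1 + (-6 + 15)) = -748*9*(1 + 9) = -748*9*10 = -374*180 = -67320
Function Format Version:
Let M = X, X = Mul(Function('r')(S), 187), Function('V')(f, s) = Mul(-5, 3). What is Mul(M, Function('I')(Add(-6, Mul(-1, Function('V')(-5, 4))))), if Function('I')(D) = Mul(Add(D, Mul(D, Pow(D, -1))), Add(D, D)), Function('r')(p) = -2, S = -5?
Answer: -67320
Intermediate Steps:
Function('V')(f, s) = -15
X = -374 (X = Mul(-2, 187) = -374)
M = -374
Function('I')(D) = Mul(2, D, Add(1, D)) (Function('I')(D) = Mul(Add(D, 1), Mul(2, D)) = Mul(Add(1, D), Mul(2, D)) = Mul(2, D, Add(1, D)))
Mul(M, Function('I')(Add(-6, Mul(-1, Function('V')(-5, 4))))) = Mul(-374, Mul(2, Add(-6, Mul(-1, -15)), Add(1, Add(-6, Mul(-1, -15))))) = Mul(-374, Mul(2, Add(-6, 15), Add(1, Add(-6, 15)))) = Mul(-374, Mul(2, 9, Add(1, 9))) = Mul(-374, Mul(2, 9, 10)) = Mul(-374, 180) = -67320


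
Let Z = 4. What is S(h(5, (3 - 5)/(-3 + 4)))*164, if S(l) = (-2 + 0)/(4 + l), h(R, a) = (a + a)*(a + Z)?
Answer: 82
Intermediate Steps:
h(R, a) = 2*a*(4 + a) (h(R, a) = (a + a)*(a + 4) = (2*a)*(4 + a) = 2*a*(4 + a))
S(l) = -2/(4 + l)
S(h(5, (3 - 5)/(-3 + 4)))*164 = -2/(4 + 2*((3 - 5)/(-3 + 4))*(4 + (3 - 5)/(-3 + 4)))*164 = -2/(4 + 2*(-2/1)*(4 - 2/1))*164 = -2/(4 + 2*(-2*1)*(4 - 2*1))*164 = -2/(4 + 2*(-2)*(4 - 2))*164 = -2/(4 + 2*(-2)*2)*164 = -2/(4 - 8)*164 = -2/(-4)*164 = -2*(-¼)*164 = (½)*164 = 82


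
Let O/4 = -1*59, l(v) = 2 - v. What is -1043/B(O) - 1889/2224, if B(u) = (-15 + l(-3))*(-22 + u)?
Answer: -1798313/1434480 ≈ -1.2536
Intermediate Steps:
O = -236 (O = 4*(-1*59) = 4*(-59) = -236)
B(u) = 220 - 10*u (B(u) = (-15 + (2 - 1*(-3)))*(-22 + u) = (-15 + (2 + 3))*(-22 + u) = (-15 + 5)*(-22 + u) = -10*(-22 + u) = 220 - 10*u)
-1043/B(O) - 1889/2224 = -1043/(220 - 10*(-236)) - 1889/2224 = -1043/(220 + 2360) - 1889*1/2224 = -1043/2580 - 1889/2224 = -1798313/1434480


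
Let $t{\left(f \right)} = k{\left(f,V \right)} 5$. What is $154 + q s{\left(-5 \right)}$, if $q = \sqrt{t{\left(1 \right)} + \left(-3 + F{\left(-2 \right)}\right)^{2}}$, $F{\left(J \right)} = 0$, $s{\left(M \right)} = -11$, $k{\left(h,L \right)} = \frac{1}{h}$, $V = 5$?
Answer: $154 - 11 \sqrt{14} \approx 112.84$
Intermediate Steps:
$t{\left(f \right)} = \frac{5}{f}$ ($t{\left(f \right)} = \frac{1}{f} 5 = \frac{5}{f}$)
$q = \sqrt{14}$ ($q = \sqrt{\frac{5}{1} + \left(-3 + 0\right)^{2}} = \sqrt{5 \cdot 1 + \left(-3\right)^{2}} = \sqrt{5 + 9} = \sqrt{14} \approx 3.7417$)
$154 + q s{\left(-5 \right)} = 154 + \sqrt{14} \left(-11\right) = 154 - 11 \sqrt{14}$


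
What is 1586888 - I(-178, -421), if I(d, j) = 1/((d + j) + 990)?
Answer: 620473207/391 ≈ 1.5869e+6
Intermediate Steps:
I(d, j) = 1/(990 + d + j)
1586888 - I(-178, -421) = 1586888 - 1/(990 - 178 - 421) = 1586888 - 1/391 = 620473207/391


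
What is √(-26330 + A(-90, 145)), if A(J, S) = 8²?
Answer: I*√26266 ≈ 162.07*I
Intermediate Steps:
A(J, S) = 64
√(-26330 + A(-90, 145)) = √(-26330 + 64) = √(-26266) = I*√26266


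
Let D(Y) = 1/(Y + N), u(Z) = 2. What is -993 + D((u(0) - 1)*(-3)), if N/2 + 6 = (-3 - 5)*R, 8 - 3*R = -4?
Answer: -78448/79 ≈ -993.01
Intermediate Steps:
R = 4 (R = 8/3 - ⅓*(-4) = 8/3 + 4/3 = 4)
N = -76 (N = -12 + 2*((-3 - 5)*4) = -12 + 2*(-8*4) = -12 + 2*(-32) = -12 - 64 = -76)
D(Y) = 1/(-76 + Y) (D(Y) = 1/(Y - 76) = 1/(-76 + Y))
-993 + D((u(0) - 1)*(-3)) = -993 + 1/(-76 + (2 - 1)*(-3)) = -993 + 1/(-76 + 1*(-3)) = -993 + 1/(-76 - 3) = -993 + 1/(-79) = -993 - 1/79 = -78448/79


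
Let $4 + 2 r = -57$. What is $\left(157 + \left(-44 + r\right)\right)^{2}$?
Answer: $\frac{27225}{4} \approx 6806.3$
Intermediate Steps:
$r = - \frac{61}{2}$ ($r = -2 + \frac{1}{2} \left(-57\right) = -2 - \frac{57}{2} = - \frac{61}{2} \approx -30.5$)
$\left(157 + \left(-44 + r\right)\right)^{2} = \left(157 - \frac{149}{2}\right)^{2} = \left(\frac{165}{2}\right)^{2} = \frac{27225}{4}$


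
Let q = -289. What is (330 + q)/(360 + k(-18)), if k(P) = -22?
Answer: 41/338 ≈ 0.12130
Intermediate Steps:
(330 + q)/(360 + k(-18)) = (330 - 289)/(360 - 22) = 41/338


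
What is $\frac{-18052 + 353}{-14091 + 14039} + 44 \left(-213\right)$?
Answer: $- \frac{469645}{52} \approx -9031.6$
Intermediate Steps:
$\frac{-18052 + 353}{-14091 + 14039} + 44 \left(-213\right) = - \frac{17699}{-52} - 9372 = \left(-17699\right) \left(- \frac{1}{52}\right) - 9372 = \frac{17699}{52} - 9372 = - \frac{469645}{52}$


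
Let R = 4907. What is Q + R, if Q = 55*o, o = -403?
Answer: -17258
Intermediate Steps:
Q = -22165 (Q = 55*(-403) = -22165)
Q + R = -22165 + 4907 = -17258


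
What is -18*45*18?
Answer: -14580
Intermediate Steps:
-18*45*18 = -810*18 = -14580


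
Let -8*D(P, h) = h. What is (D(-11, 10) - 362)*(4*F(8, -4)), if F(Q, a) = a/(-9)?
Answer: -5812/9 ≈ -645.78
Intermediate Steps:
F(Q, a) = -a/9 (F(Q, a) = a*(-⅑) = -a/9)
D(P, h) = -h/8
(D(-11, 10) - 362)*(4*F(8, -4)) = (-⅛*10 - 362)*(4*(-⅑*(-4))) = (-5/4 - 362)*(4*(4/9)) = -1453/4*16/9 = -5812/9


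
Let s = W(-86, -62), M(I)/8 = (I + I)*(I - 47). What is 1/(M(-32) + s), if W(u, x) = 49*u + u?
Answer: 1/36148 ≈ 2.7664e-5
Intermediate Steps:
M(I) = 16*I*(-47 + I) (M(I) = 8*((I + I)*(I - 47)) = 8*((2*I)*(-47 + I)) = 8*(2*I*(-47 + I)) = 16*I*(-47 + I))
W(u, x) = 50*u
s = -4300 (s = 50*(-86) = -4300)
1/(M(-32) + s) = 1/(16*(-32)*(-47 - 32) - 4300) = 1/(16*(-32)*(-79) - 4300) = 1/(40448 - 4300) = 1/36148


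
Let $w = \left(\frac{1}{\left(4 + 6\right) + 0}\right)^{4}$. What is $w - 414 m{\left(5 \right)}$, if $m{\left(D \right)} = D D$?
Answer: $- \frac{103499999}{10000} \approx -10350.0$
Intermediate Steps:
$m{\left(D \right)} = D^{2}$
$w = \frac{1}{10000}$ ($w = \left(\frac{1}{10 + 0}\right)^{4} = \left(\frac{1}{10}\right)^{4} = \frac{1}{10000} \approx 0.0001$)
$w - 414 m{\left(5 \right)} = \frac{1}{10000} - 414 \cdot 5^{2} = \frac{1}{10000} - 10350 = - \frac{103499999}{10000}$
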